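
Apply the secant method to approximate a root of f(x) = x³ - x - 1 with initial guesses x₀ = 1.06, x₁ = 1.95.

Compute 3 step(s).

f(x) = x³ - x - 1
x₀ = 1.06, x₁ = 1.95

Secant formula: x_{n+1} = x_n - f(x_n)(x_n - x_{n-1})/(f(x_n) - f(x_{n-1}))

Iteration 1:
  f(1.060000) = -0.868984
  f(1.950000) = 4.464875
  x_2 = 1.950000 - 4.464875×(1.950000 - 1.060000)/(4.464875 - (-0.868984))
       = 1.204997
Iteration 2:
  f(1.950000) = 4.464875
  f(1.204997) = -0.455319
  x_3 = 1.204997 - (-0.455319)×(1.204997 - 1.950000)/(-0.455319 - 4.464875)
       = 1.273941
Iteration 3:
  f(1.204997) = -0.455319
  f(1.273941) = -0.206431
  x_4 = 1.273941 - (-0.206431)×(1.273941 - 1.204997)/(-0.206431 - (-0.455319))
       = 1.331123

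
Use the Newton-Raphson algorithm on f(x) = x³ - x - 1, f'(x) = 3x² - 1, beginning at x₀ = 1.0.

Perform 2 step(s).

f(x) = x³ - x - 1
f'(x) = 3x² - 1
x₀ = 1.0

Newton-Raphson formula: x_{n+1} = x_n - f(x_n)/f'(x_n)

Iteration 1:
  f(1.000000) = -1.000000
  f'(1.000000) = 2.000000
  x_1 = 1.000000 - (-1.000000)/2.000000 = 1.500000
Iteration 2:
  f(1.500000) = 0.875000
  f'(1.500000) = 5.750000
  x_2 = 1.500000 - 0.875000/5.750000 = 1.347826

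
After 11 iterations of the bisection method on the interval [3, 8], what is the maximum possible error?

Bisection error bound: |error| ≤ (b-a)/2^n
|error| ≤ (8 - 3)/2^11 = 5/2^11
|error| ≤ 0.0024414062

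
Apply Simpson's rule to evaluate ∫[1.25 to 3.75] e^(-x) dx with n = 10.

f(x) = e^(-x)
a = 1.25, b = 3.75, n = 10
h = (b - a)/n = 0.250000

Simpson's rule: (h/3)[f(x₀) + 4f(x₁) + 2f(x₂) + ... + f(xₙ)]

x_0 = 1.2500, f(x_0) = 0.286505, coefficient = 1
x_1 = 1.5000, f(x_1) = 0.223130, coefficient = 4
x_2 = 1.7500, f(x_2) = 0.173774, coefficient = 2
x_3 = 2.0000, f(x_3) = 0.135335, coefficient = 4
x_4 = 2.2500, f(x_4) = 0.105399, coefficient = 2
x_5 = 2.5000, f(x_5) = 0.082085, coefficient = 4
x_6 = 2.7500, f(x_6) = 0.063928, coefficient = 2
x_7 = 3.0000, f(x_7) = 0.049787, coefficient = 4
x_8 = 3.2500, f(x_8) = 0.038774, coefficient = 2
x_9 = 3.5000, f(x_9) = 0.030197, coefficient = 4
x_10 = 3.7500, f(x_10) = 0.023518, coefficient = 1

I ≈ (0.250000/3) × 3.155913 = 0.262993
Exact value: 0.262987
Error: 0.000006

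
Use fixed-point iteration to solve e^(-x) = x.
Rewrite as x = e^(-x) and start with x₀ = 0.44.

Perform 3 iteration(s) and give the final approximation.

Equation: e^(-x) = x
Fixed-point form: x = e^(-x)
x₀ = 0.44

x_1 = g(0.440000) = 0.644036
x_2 = g(0.644036) = 0.525168
x_3 = g(0.525168) = 0.591456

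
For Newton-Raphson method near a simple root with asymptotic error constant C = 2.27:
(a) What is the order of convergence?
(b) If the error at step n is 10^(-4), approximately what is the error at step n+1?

(a) Newton-Raphson has quadratic (order 2) convergence near simple roots.
    This means |e_{n+1}| ≈ C|e_n|².

(b) With |e_n| = 10^(-4) and C = 2.27:
    |e_{n+1}| ≈ 2.27 × (10^(-4))² = 2.27 × 10^(-8)

(a) 2 (quadratic); (b) |e_{n+1}| ≈ 2.270e-08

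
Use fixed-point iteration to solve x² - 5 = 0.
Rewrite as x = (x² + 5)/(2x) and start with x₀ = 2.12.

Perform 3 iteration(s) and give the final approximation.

Equation: x² - 5 = 0
Fixed-point form: x = (x² + 5)/(2x)
x₀ = 2.12

x_1 = g(2.120000) = 2.239245
x_2 = g(2.239245) = 2.236070
x_3 = g(2.236070) = 2.236068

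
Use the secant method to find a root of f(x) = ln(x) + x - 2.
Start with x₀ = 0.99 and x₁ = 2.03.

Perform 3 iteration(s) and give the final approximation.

f(x) = ln(x) + x - 2
x₀ = 0.99, x₁ = 2.03

Secant formula: x_{n+1} = x_n - f(x_n)(x_n - x_{n-1})/(f(x_n) - f(x_{n-1}))

Iteration 1:
  f(0.990000) = -1.020050
  f(2.030000) = 0.738036
  x_2 = 2.030000 - 0.738036×(2.030000 - 0.990000)/(0.738036 - (-1.020050))
       = 1.593413
Iteration 2:
  f(2.030000) = 0.738036
  f(1.593413) = 0.059292
  x_3 = 1.593413 - 0.059292×(1.593413 - 2.030000)/(0.059292 - 0.738036)
       = 1.555275
Iteration 3:
  f(1.593413) = 0.059292
  f(1.555275) = -0.003072
  x_4 = 1.555275 - (-0.003072)×(1.555275 - 1.593413)/(-0.003072 - 0.059292)
       = 1.557154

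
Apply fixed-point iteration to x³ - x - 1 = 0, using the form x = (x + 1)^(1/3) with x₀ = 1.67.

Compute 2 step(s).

Equation: x³ - x - 1 = 0
Fixed-point form: x = (x + 1)^(1/3)
x₀ = 1.67

x_1 = g(1.670000) = 1.387300
x_2 = g(1.387300) = 1.336500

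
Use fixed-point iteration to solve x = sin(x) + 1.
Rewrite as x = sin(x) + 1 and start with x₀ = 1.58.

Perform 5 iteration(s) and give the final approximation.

Equation: x = sin(x) + 1
Fixed-point form: x = sin(x) + 1
x₀ = 1.58

x_1 = g(1.580000) = 1.999958
x_2 = g(1.999958) = 1.909315
x_3 = g(1.909315) = 1.943248
x_4 = g(1.943248) = 1.931438
x_5 = g(1.931438) = 1.935671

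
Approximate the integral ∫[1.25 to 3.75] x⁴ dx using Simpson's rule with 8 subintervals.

f(x) = x⁴
a = 1.25, b = 3.75, n = 8
h = (b - a)/n = 0.312500

Simpson's rule: (h/3)[f(x₀) + 4f(x₁) + 2f(x₂) + ... + f(xₙ)]

x_0 = 1.2500, f(x_0) = 2.441406, coefficient = 1
x_1 = 1.5625, f(x_1) = 5.960464, coefficient = 4
x_2 = 1.8750, f(x_2) = 12.359619, coefficient = 2
x_3 = 2.1875, f(x_3) = 22.897720, coefficient = 4
x_4 = 2.5000, f(x_4) = 39.062500, coefficient = 2
x_5 = 2.8125, f(x_5) = 62.570572, coefficient = 4
x_6 = 3.1250, f(x_6) = 95.367432, coefficient = 2
x_7 = 3.4375, f(x_7) = 139.627457, coefficient = 4
x_8 = 3.7500, f(x_8) = 197.753906, coefficient = 1

I ≈ (0.312500/3) × 1417.999268 = 147.708257
Exact value: 147.705078
Error: 0.003179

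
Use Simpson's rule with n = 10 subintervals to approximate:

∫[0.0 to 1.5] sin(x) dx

f(x) = sin(x)
a = 0.0, b = 1.5, n = 10
h = (b - a)/n = 0.150000

Simpson's rule: (h/3)[f(x₀) + 4f(x₁) + 2f(x₂) + ... + f(xₙ)]

x_0 = 0.0000, f(x_0) = 0.000000, coefficient = 1
x_1 = 0.1500, f(x_1) = 0.149438, coefficient = 4
x_2 = 0.3000, f(x_2) = 0.295520, coefficient = 2
x_3 = 0.4500, f(x_3) = 0.434966, coefficient = 4
x_4 = 0.6000, f(x_4) = 0.564642, coefficient = 2
x_5 = 0.7500, f(x_5) = 0.681639, coefficient = 4
x_6 = 0.9000, f(x_6) = 0.783327, coefficient = 2
x_7 = 1.0500, f(x_7) = 0.867423, coefficient = 4
x_8 = 1.2000, f(x_8) = 0.932039, coefficient = 2
x_9 = 1.3500, f(x_9) = 0.975723, coefficient = 4
x_10 = 1.5000, f(x_10) = 0.997495, coefficient = 1

I ≈ (0.150000/3) × 18.585308 = 0.929265
Exact value: 0.929263
Error: 0.000003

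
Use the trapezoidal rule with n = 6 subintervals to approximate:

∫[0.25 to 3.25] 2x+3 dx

f(x) = 2x+3
a = 0.25, b = 3.25, n = 6
h = (b - a)/n = 0.500000

Trapezoidal rule: (h/2)[f(x₀) + 2f(x₁) + 2f(x₂) + ... + f(xₙ)]

x_0 = 0.2500, f(x_0) = 3.500000, coefficient = 1
x_1 = 0.7500, f(x_1) = 4.500000, coefficient = 2
x_2 = 1.2500, f(x_2) = 5.500000, coefficient = 2
x_3 = 1.7500, f(x_3) = 6.500000, coefficient = 2
x_4 = 2.2500, f(x_4) = 7.500000, coefficient = 2
x_5 = 2.7500, f(x_5) = 8.500000, coefficient = 2
x_6 = 3.2500, f(x_6) = 9.500000, coefficient = 1

I ≈ (0.500000/2) × 78.000000 = 19.500000
Exact value: 19.500000
Error: 0.000000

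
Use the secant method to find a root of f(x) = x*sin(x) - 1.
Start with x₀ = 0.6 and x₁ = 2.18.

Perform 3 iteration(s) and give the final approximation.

f(x) = x*sin(x) - 1
x₀ = 0.6, x₁ = 2.18

Secant formula: x_{n+1} = x_n - f(x_n)(x_n - x_{n-1})/(f(x_n) - f(x_{n-1}))

Iteration 1:
  f(0.600000) = -0.661215
  f(2.180000) = 0.787827
  x_2 = 2.180000 - 0.787827×(2.180000 - 0.600000)/(0.787827 - (-0.661215))
       = 1.320973
Iteration 2:
  f(2.180000) = 0.787827
  f(1.320973) = 0.279964
  x_3 = 1.320973 - 0.279964×(1.320973 - 2.180000)/(0.279964 - 0.787827)
       = 0.847425
Iteration 3:
  f(1.320973) = 0.279964
  f(0.847425) = -0.364789
  x_4 = 0.847425 - (-0.364789)×(0.847425 - 1.320973)/(-0.364789 - 0.279964)
       = 1.115349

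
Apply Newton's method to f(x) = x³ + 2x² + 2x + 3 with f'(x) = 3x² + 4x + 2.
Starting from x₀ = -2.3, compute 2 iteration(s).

f(x) = x³ + 2x² + 2x + 3
f'(x) = 3x² + 4x + 2
x₀ = -2.3

Newton-Raphson formula: x_{n+1} = x_n - f(x_n)/f'(x_n)

Iteration 1:
  f(-2.300000) = -3.187000
  f'(-2.300000) = 8.670000
  x_1 = -2.300000 - (-3.187000)/8.670000 = -1.932411
Iteration 2:
  f(-1.932411) = -0.612428
  f'(-1.932411) = 5.472990
  x_2 = -1.932411 - (-0.612428)/5.472990 = -1.820510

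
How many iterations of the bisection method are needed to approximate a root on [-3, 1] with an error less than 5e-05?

We need (b-a)/2^n ≤ 5e-05
(1 - (-3))/2^n ≤ 5e-05
4/2^n ≤ 5e-05
2^n ≥ 80000
n ≥ log₂(80000) = 16.29
n ≥ 17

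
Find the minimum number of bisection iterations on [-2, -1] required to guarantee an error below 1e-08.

We need (b-a)/2^n ≤ 1e-08
(-1 - (-2))/2^n ≤ 1e-08
1/2^n ≤ 1e-08
2^n ≥ 100000000
n ≥ log₂(100000000) = 26.58
n ≥ 27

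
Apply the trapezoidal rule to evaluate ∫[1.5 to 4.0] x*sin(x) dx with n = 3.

f(x) = x*sin(x)
a = 1.5, b = 4.0, n = 3
h = (b - a)/n = 0.833333

Trapezoidal rule: (h/2)[f(x₀) + 2f(x₁) + 2f(x₂) + ... + f(xₙ)]

x_0 = 1.5000, f(x_0) = 1.496242, coefficient = 1
x_1 = 2.3333, f(x_1) = 1.687200, coefficient = 2
x_2 = 3.1667, f(x_2) = -0.079393, coefficient = 2
x_3 = 4.0000, f(x_3) = -3.027210, coefficient = 1

I ≈ (0.833333/2) × 1.684648 = 0.701937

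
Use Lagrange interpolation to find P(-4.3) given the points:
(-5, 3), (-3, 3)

Lagrange interpolation formula:
P(x) = Σ yᵢ × Lᵢ(x)
where Lᵢ(x) = Π_{j≠i} (x - xⱼ)/(xᵢ - xⱼ)

L_0(-4.3) = (-4.3 - (-3))/(-5 - (-3)) = 0.650000
L_1(-4.3) = (-4.3 - (-5))/(-3 - (-5)) = 0.350000

P(-4.3) = 3×L_0(-4.3) + 3×L_1(-4.3)
P(-4.3) = 3.000000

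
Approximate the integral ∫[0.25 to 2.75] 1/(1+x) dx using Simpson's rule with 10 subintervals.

f(x) = 1/(1+x)
a = 0.25, b = 2.75, n = 10
h = (b - a)/n = 0.250000

Simpson's rule: (h/3)[f(x₀) + 4f(x₁) + 2f(x₂) + ... + f(xₙ)]

x_0 = 0.2500, f(x_0) = 0.800000, coefficient = 1
x_1 = 0.5000, f(x_1) = 0.666667, coefficient = 4
x_2 = 0.7500, f(x_2) = 0.571429, coefficient = 2
x_3 = 1.0000, f(x_3) = 0.500000, coefficient = 4
x_4 = 1.2500, f(x_4) = 0.444444, coefficient = 2
x_5 = 1.5000, f(x_5) = 0.400000, coefficient = 4
x_6 = 1.7500, f(x_6) = 0.363636, coefficient = 2
x_7 = 2.0000, f(x_7) = 0.333333, coefficient = 4
x_8 = 2.2500, f(x_8) = 0.307692, coefficient = 2
x_9 = 2.5000, f(x_9) = 0.285714, coefficient = 4
x_10 = 2.7500, f(x_10) = 0.266667, coefficient = 1

I ≈ (0.250000/3) × 13.183927 = 1.098661
Exact value: 1.098612
Error: 0.000048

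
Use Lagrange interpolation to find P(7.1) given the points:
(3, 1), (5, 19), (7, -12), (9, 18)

Lagrange interpolation formula:
P(x) = Σ yᵢ × Lᵢ(x)
where Lᵢ(x) = Π_{j≠i} (x - xⱼ)/(xᵢ - xⱼ)

L_0(7.1) = (7.1 - 5)/(3 - 5) × (7.1 - 7)/(3 - 7) × (7.1 - 9)/(3 - 9) = 0.008312
L_1(7.1) = (7.1 - 3)/(5 - 3) × (7.1 - 7)/(5 - 7) × (7.1 - 9)/(5 - 9) = -0.048687
L_2(7.1) = (7.1 - 3)/(7 - 3) × (7.1 - 5)/(7 - 5) × (7.1 - 9)/(7 - 9) = 1.022437
L_3(7.1) = (7.1 - 3)/(9 - 3) × (7.1 - 5)/(9 - 5) × (7.1 - 7)/(9 - 7) = 0.017937

P(7.1) = 1×L_0(7.1) + 19×L_1(7.1) + (-12)×L_2(7.1) + 18×L_3(7.1)
P(7.1) = -12.863125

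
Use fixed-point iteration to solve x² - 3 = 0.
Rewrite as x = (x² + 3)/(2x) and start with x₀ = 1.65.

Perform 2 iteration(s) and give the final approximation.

Equation: x² - 3 = 0
Fixed-point form: x = (x² + 3)/(2x)
x₀ = 1.65

x_1 = g(1.650000) = 1.734091
x_2 = g(1.734091) = 1.732052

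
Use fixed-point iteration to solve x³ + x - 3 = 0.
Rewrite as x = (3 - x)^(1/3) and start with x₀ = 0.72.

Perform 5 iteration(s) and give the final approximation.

Equation: x³ + x - 3 = 0
Fixed-point form: x = (3 - x)^(1/3)
x₀ = 0.72

x_1 = g(0.720000) = 1.316169
x_2 = g(1.316169) = 1.189687
x_3 = g(1.189687) = 1.218759
x_4 = g(1.218759) = 1.212200
x_5 = g(1.212200) = 1.213686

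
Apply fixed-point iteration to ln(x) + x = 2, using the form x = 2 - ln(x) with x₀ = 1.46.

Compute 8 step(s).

Equation: ln(x) + x = 2
Fixed-point form: x = 2 - ln(x)
x₀ = 1.46

x_1 = g(1.460000) = 1.621564
x_2 = g(1.621564) = 1.516609
x_3 = g(1.516609) = 1.583523
x_4 = g(1.583523) = 1.540348
x_5 = g(1.540348) = 1.567992
x_6 = g(1.567992) = 1.550204
x_7 = g(1.550204) = 1.561613
x_8 = g(1.561613) = 1.554281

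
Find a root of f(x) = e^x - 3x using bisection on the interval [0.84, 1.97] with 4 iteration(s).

f(x) = e^x - 3x
Initial interval: [0.84, 1.97]

Iteration 1:
  c_1 = (0.840000 + 1.970000)/2 = 1.405000
  f(c_1) = f(1.405000) = -0.139473
  f(a) × f(c) ≥ 0, new interval: [1.405000, 1.970000]
Iteration 2:
  c_2 = (1.405000 + 1.970000)/2 = 1.687500
  f(c_2) = f(1.687500) = 0.343449
  f(a) × f(c) < 0, new interval: [1.405000, 1.687500]
Iteration 3:
  c_3 = (1.405000 + 1.687500)/2 = 1.546250
  f(c_3) = f(1.546250) = 0.055085
  f(a) × f(c) < 0, new interval: [1.405000, 1.546250]
Iteration 4:
  c_4 = (1.405000 + 1.546250)/2 = 1.475625
  f(c_4) = f(1.475625) = -0.053106
  f(a) × f(c) ≥ 0, new interval: [1.475625, 1.546250]

After 4 iteration(s), the approximation is c_4 = 1.475625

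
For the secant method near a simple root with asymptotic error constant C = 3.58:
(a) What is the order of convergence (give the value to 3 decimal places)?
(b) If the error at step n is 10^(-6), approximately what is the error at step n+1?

(a) Secant method has superlinear convergence with order φ = (1+√5)/2 ≈ 1.618.
    This means |e_{n+1}| ≈ C|e_n|^1.618.

(b) With |e_n| = 10^(-6) and C = 3.58:
    |e_{n+1}| ≈ 3.58 × (10^(-6))^1.618 = 3.58 × 10^(-9.71)

(a) ≈ 1.618 (golden ratio); (b) |e_{n+1}| ≈ 7.009e-10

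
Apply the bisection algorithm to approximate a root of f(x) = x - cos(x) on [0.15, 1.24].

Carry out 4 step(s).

f(x) = x - cos(x)
Initial interval: [0.15, 1.24]

Iteration 1:
  c_1 = (0.150000 + 1.240000)/2 = 0.695000
  f(c_1) = f(0.695000) = -0.073054
  f(a) × f(c) ≥ 0, new interval: [0.695000, 1.240000]
Iteration 2:
  c_2 = (0.695000 + 1.240000)/2 = 0.967500
  f(c_2) = f(0.967500) = 0.400140
  f(a) × f(c) < 0, new interval: [0.695000, 0.967500]
Iteration 3:
  c_3 = (0.695000 + 0.967500)/2 = 0.831250
  f(c_3) = f(0.831250) = 0.157297
  f(a) × f(c) < 0, new interval: [0.695000, 0.831250]
Iteration 4:
  c_4 = (0.695000 + 0.831250)/2 = 0.763125
  f(c_4) = f(0.763125) = 0.040445
  f(a) × f(c) < 0, new interval: [0.695000, 0.763125]

After 4 iteration(s), the approximation is c_4 = 0.763125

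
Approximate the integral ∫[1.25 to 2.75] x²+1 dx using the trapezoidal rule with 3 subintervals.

f(x) = x²+1
a = 1.25, b = 2.75, n = 3
h = (b - a)/n = 0.500000

Trapezoidal rule: (h/2)[f(x₀) + 2f(x₁) + 2f(x₂) + ... + f(xₙ)]

x_0 = 1.2500, f(x_0) = 2.562500, coefficient = 1
x_1 = 1.7500, f(x_1) = 4.062500, coefficient = 2
x_2 = 2.2500, f(x_2) = 6.062500, coefficient = 2
x_3 = 2.7500, f(x_3) = 8.562500, coefficient = 1

I ≈ (0.500000/2) × 31.375000 = 7.843750
Exact value: 7.781250
Error: 0.062500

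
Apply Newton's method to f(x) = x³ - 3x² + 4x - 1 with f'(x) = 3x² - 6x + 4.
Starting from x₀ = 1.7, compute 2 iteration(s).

f(x) = x³ - 3x² + 4x - 1
f'(x) = 3x² - 6x + 4
x₀ = 1.7

Newton-Raphson formula: x_{n+1} = x_n - f(x_n)/f'(x_n)

Iteration 1:
  f(1.700000) = 2.043000
  f'(1.700000) = 2.470000
  x_1 = 1.700000 - 2.043000/2.470000 = 0.872874
Iteration 2:
  f(0.872874) = 0.870820
  f'(0.872874) = 1.048483
  x_2 = 0.872874 - 0.870820/1.048483 = 0.042322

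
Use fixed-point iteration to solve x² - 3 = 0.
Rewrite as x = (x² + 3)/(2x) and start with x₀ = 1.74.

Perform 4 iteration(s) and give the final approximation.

Equation: x² - 3 = 0
Fixed-point form: x = (x² + 3)/(2x)
x₀ = 1.74

x_1 = g(1.740000) = 1.732069
x_2 = g(1.732069) = 1.732051
x_3 = g(1.732051) = 1.732051
x_4 = g(1.732051) = 1.732051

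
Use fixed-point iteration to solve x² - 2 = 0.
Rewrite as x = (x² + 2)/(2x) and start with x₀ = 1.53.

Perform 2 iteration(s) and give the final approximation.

Equation: x² - 2 = 0
Fixed-point form: x = (x² + 2)/(2x)
x₀ = 1.53

x_1 = g(1.530000) = 1.418595
x_2 = g(1.418595) = 1.414220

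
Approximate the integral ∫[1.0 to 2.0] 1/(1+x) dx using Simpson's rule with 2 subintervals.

f(x) = 1/(1+x)
a = 1.0, b = 2.0, n = 2
h = (b - a)/n = 0.500000

Simpson's rule: (h/3)[f(x₀) + 4f(x₁) + 2f(x₂) + ... + f(xₙ)]

x_0 = 1.0000, f(x_0) = 0.500000, coefficient = 1
x_1 = 1.5000, f(x_1) = 0.400000, coefficient = 4
x_2 = 2.0000, f(x_2) = 0.333333, coefficient = 1

I ≈ (0.500000/3) × 2.433333 = 0.405556
Exact value: 0.405465
Error: 0.000090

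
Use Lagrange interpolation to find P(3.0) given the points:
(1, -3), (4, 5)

Lagrange interpolation formula:
P(x) = Σ yᵢ × Lᵢ(x)
where Lᵢ(x) = Π_{j≠i} (x - xⱼ)/(xᵢ - xⱼ)

L_0(3.0) = (3.0 - 4)/(1 - 4) = 0.333333
L_1(3.0) = (3.0 - 1)/(4 - 1) = 0.666667

P(3.0) = (-3)×L_0(3.0) + 5×L_1(3.0)
P(3.0) = 2.333333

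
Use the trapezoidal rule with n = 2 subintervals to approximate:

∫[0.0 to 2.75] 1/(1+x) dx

f(x) = 1/(1+x)
a = 0.0, b = 2.75, n = 2
h = (b - a)/n = 1.375000

Trapezoidal rule: (h/2)[f(x₀) + 2f(x₁) + 2f(x₂) + ... + f(xₙ)]

x_0 = 0.0000, f(x_0) = 1.000000, coefficient = 1
x_1 = 1.3750, f(x_1) = 0.421053, coefficient = 2
x_2 = 2.7500, f(x_2) = 0.266667, coefficient = 1

I ≈ (1.375000/2) × 2.108772 = 1.449781
Exact value: 1.321756
Error: 0.128025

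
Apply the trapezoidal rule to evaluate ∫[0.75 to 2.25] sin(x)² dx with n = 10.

f(x) = sin(x)²
a = 0.75, b = 2.25, n = 10
h = (b - a)/n = 0.150000

Trapezoidal rule: (h/2)[f(x₀) + 2f(x₁) + 2f(x₂) + ... + f(xₙ)]

x_0 = 0.7500, f(x_0) = 0.464631, coefficient = 1
x_1 = 0.9000, f(x_1) = 0.613601, coefficient = 2
x_2 = 1.0500, f(x_2) = 0.752423, coefficient = 2
x_3 = 1.2000, f(x_3) = 0.868697, coefficient = 2
x_4 = 1.3500, f(x_4) = 0.952036, coefficient = 2
x_5 = 1.5000, f(x_5) = 0.994996, coefficient = 2
x_6 = 1.6500, f(x_6) = 0.993740, coefficient = 2
x_7 = 1.8000, f(x_7) = 0.948379, coefficient = 2
x_8 = 1.9500, f(x_8) = 0.862966, coefficient = 2
x_9 = 2.1000, f(x_9) = 0.745130, coefficient = 2
x_10 = 2.2500, f(x_10) = 0.605398, coefficient = 1

I ≈ (0.150000/2) × 16.533967 = 1.240048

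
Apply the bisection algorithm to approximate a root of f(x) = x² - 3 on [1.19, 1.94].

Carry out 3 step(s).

f(x) = x² - 3
Initial interval: [1.19, 1.94]

Iteration 1:
  c_1 = (1.190000 + 1.940000)/2 = 1.565000
  f(c_1) = f(1.565000) = -0.550775
  f(a) × f(c) ≥ 0, new interval: [1.565000, 1.940000]
Iteration 2:
  c_2 = (1.565000 + 1.940000)/2 = 1.752500
  f(c_2) = f(1.752500) = 0.071256
  f(a) × f(c) < 0, new interval: [1.565000, 1.752500]
Iteration 3:
  c_3 = (1.565000 + 1.752500)/2 = 1.658750
  f(c_3) = f(1.658750) = -0.248548
  f(a) × f(c) ≥ 0, new interval: [1.658750, 1.752500]

After 3 iteration(s), the approximation is c_3 = 1.658750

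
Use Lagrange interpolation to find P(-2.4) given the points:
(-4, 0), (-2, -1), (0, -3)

Lagrange interpolation formula:
P(x) = Σ yᵢ × Lᵢ(x)
where Lᵢ(x) = Π_{j≠i} (x - xⱼ)/(xᵢ - xⱼ)

L_0(-2.4) = (-2.4 - (-2))/(-4 - (-2)) × (-2.4 - 0)/(-4 - 0) = 0.120000
L_1(-2.4) = (-2.4 - (-4))/(-2 - (-4)) × (-2.4 - 0)/(-2 - 0) = 0.960000
L_2(-2.4) = (-2.4 - (-4))/(0 - (-4)) × (-2.4 - (-2))/(0 - (-2)) = -0.080000

P(-2.4) = 0×L_0(-2.4) + (-1)×L_1(-2.4) + (-3)×L_2(-2.4)
P(-2.4) = -0.720000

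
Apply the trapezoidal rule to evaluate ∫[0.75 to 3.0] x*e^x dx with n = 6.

f(x) = x*e^x
a = 0.75, b = 3.0, n = 6
h = (b - a)/n = 0.375000

Trapezoidal rule: (h/2)[f(x₀) + 2f(x₁) + 2f(x₂) + ... + f(xₙ)]

x_0 = 0.7500, f(x_0) = 1.587750, coefficient = 1
x_1 = 1.1250, f(x_1) = 3.465244, coefficient = 2
x_2 = 1.5000, f(x_2) = 6.722534, coefficient = 2
x_3 = 1.8750, f(x_3) = 12.226536, coefficient = 2
x_4 = 2.2500, f(x_4) = 21.347406, coefficient = 2
x_5 = 2.6250, f(x_5) = 36.237007, coefficient = 2
x_6 = 3.0000, f(x_6) = 60.256611, coefficient = 1

I ≈ (0.375000/2) × 221.841813 = 41.595340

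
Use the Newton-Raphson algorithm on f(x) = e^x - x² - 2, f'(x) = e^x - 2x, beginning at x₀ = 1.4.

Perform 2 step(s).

f(x) = e^x - x² - 2
f'(x) = e^x - 2x
x₀ = 1.4

Newton-Raphson formula: x_{n+1} = x_n - f(x_n)/f'(x_n)

Iteration 1:
  f(1.400000) = 0.095200
  f'(1.400000) = 1.255200
  x_1 = 1.400000 - 0.095200/1.255200 = 1.324156
Iteration 2:
  f(1.324156) = 0.005622
  f'(1.324156) = 1.110699
  x_2 = 1.324156 - 0.005622/1.110699 = 1.319094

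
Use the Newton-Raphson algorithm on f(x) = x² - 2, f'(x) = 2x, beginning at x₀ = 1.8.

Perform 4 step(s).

f(x) = x² - 2
f'(x) = 2x
x₀ = 1.8

Newton-Raphson formula: x_{n+1} = x_n - f(x_n)/f'(x_n)

Iteration 1:
  f(1.800000) = 1.240000
  f'(1.800000) = 3.600000
  x_1 = 1.800000 - 1.240000/3.600000 = 1.455556
Iteration 2:
  f(1.455556) = 0.118642
  f'(1.455556) = 2.911111
  x_2 = 1.455556 - 0.118642/2.911111 = 1.414801
Iteration 3:
  f(1.414801) = 0.001661
  f'(1.414801) = 2.829601
  x_3 = 1.414801 - 0.001661/2.829601 = 1.414214
Iteration 4:
  f(1.414214) = 0.000000
  f'(1.414214) = 2.828427
  x_4 = 1.414214 - 0.000000/2.828427 = 1.414214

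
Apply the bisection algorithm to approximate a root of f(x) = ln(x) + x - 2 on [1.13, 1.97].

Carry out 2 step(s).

f(x) = ln(x) + x - 2
Initial interval: [1.13, 1.97]

Iteration 1:
  c_1 = (1.130000 + 1.970000)/2 = 1.550000
  f(c_1) = f(1.550000) = -0.011745
  f(a) × f(c) ≥ 0, new interval: [1.550000, 1.970000]
Iteration 2:
  c_2 = (1.550000 + 1.970000)/2 = 1.760000
  f(c_2) = f(1.760000) = 0.325314
  f(a) × f(c) < 0, new interval: [1.550000, 1.760000]

After 2 iteration(s), the approximation is c_2 = 1.760000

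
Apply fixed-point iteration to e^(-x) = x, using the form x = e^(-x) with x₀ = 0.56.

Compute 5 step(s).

Equation: e^(-x) = x
Fixed-point form: x = e^(-x)
x₀ = 0.56

x_1 = g(0.560000) = 0.571209
x_2 = g(0.571209) = 0.564842
x_3 = g(0.564842) = 0.568450
x_4 = g(0.568450) = 0.566403
x_5 = g(0.566403) = 0.567563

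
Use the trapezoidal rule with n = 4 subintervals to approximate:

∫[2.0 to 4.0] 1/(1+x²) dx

f(x) = 1/(1+x²)
a = 2.0, b = 4.0, n = 4
h = (b - a)/n = 0.500000

Trapezoidal rule: (h/2)[f(x₀) + 2f(x₁) + 2f(x₂) + ... + f(xₙ)]

x_0 = 2.0000, f(x_0) = 0.200000, coefficient = 1
x_1 = 2.5000, f(x_1) = 0.137931, coefficient = 2
x_2 = 3.0000, f(x_2) = 0.100000, coefficient = 2
x_3 = 3.5000, f(x_3) = 0.075472, coefficient = 2
x_4 = 4.0000, f(x_4) = 0.058824, coefficient = 1

I ≈ (0.500000/2) × 0.885629 = 0.221407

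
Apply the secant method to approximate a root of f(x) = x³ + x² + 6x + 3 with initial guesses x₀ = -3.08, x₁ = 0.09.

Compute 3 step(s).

f(x) = x³ + x² + 6x + 3
x₀ = -3.08, x₁ = 0.09

Secant formula: x_{n+1} = x_n - f(x_n)(x_n - x_{n-1})/(f(x_n) - f(x_{n-1}))

Iteration 1:
  f(-3.080000) = -35.211712
  f(0.090000) = 3.548829
  x_2 = 0.090000 - 3.548829×(0.090000 - (-3.080000))/(3.548829 - (-35.211712))
       = -0.200238
Iteration 2:
  f(0.090000) = 3.548829
  f(-0.200238) = 1.830638
  x_3 = -0.200238 - 1.830638×(-0.200238 - 0.090000)/(1.830638 - 3.548829)
       = -0.509471
Iteration 3:
  f(-0.200238) = 1.830638
  f(-0.509471) = 0.070497
  x_4 = -0.509471 - 0.070497×(-0.509471 - (-0.200238))/(0.070497 - 1.830638)
       = -0.521856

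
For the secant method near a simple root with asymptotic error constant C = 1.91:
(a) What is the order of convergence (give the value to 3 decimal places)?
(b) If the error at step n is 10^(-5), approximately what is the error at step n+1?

(a) Secant method has superlinear convergence with order φ = (1+√5)/2 ≈ 1.618.
    This means |e_{n+1}| ≈ C|e_n|^1.618.

(b) With |e_n| = 10^(-5) and C = 1.91:
    |e_{n+1}| ≈ 1.91 × (10^(-5))^1.618 = 1.91 × 10^(-8.09)

(a) ≈ 1.618 (golden ratio); (b) |e_{n+1}| ≈ 1.552e-08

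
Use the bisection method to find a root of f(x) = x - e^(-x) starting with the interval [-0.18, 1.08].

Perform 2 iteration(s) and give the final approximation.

f(x) = x - e^(-x)
Initial interval: [-0.18, 1.08]

Iteration 1:
  c_1 = (-0.180000 + 1.080000)/2 = 0.450000
  f(c_1) = f(0.450000) = -0.187628
  f(a) × f(c) ≥ 0, new interval: [0.450000, 1.080000]
Iteration 2:
  c_2 = (0.450000 + 1.080000)/2 = 0.765000
  f(c_2) = f(0.765000) = 0.299666
  f(a) × f(c) < 0, new interval: [0.450000, 0.765000]

After 2 iteration(s), the approximation is c_2 = 0.765000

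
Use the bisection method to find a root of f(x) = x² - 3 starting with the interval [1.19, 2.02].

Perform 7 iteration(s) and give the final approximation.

f(x) = x² - 3
Initial interval: [1.19, 2.02]

Iteration 1:
  c_1 = (1.190000 + 2.020000)/2 = 1.605000
  f(c_1) = f(1.605000) = -0.423975
  f(a) × f(c) ≥ 0, new interval: [1.605000, 2.020000]
Iteration 2:
  c_2 = (1.605000 + 2.020000)/2 = 1.812500
  f(c_2) = f(1.812500) = 0.285156
  f(a) × f(c) < 0, new interval: [1.605000, 1.812500]
Iteration 3:
  c_3 = (1.605000 + 1.812500)/2 = 1.708750
  f(c_3) = f(1.708750) = -0.080173
  f(a) × f(c) ≥ 0, new interval: [1.708750, 1.812500]
Iteration 4:
  c_4 = (1.708750 + 1.812500)/2 = 1.760625
  f(c_4) = f(1.760625) = 0.099800
  f(a) × f(c) < 0, new interval: [1.708750, 1.760625]
Iteration 5:
  c_5 = (1.708750 + 1.760625)/2 = 1.734688
  f(c_5) = f(1.734688) = 0.009141
  f(a) × f(c) < 0, new interval: [1.708750, 1.734688]
Iteration 6:
  c_6 = (1.708750 + 1.734688)/2 = 1.721719
  f(c_6) = f(1.721719) = -0.035685
  f(a) × f(c) ≥ 0, new interval: [1.721719, 1.734688]
Iteration 7:
  c_7 = (1.721719 + 1.734688)/2 = 1.728203
  f(c_7) = f(1.728203) = -0.013314
  f(a) × f(c) ≥ 0, new interval: [1.728203, 1.734688]

After 7 iteration(s), the approximation is c_7 = 1.728203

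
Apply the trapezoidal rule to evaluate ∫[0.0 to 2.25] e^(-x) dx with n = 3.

f(x) = e^(-x)
a = 0.0, b = 2.25, n = 3
h = (b - a)/n = 0.750000

Trapezoidal rule: (h/2)[f(x₀) + 2f(x₁) + 2f(x₂) + ... + f(xₙ)]

x_0 = 0.0000, f(x_0) = 1.000000, coefficient = 1
x_1 = 0.7500, f(x_1) = 0.472367, coefficient = 2
x_2 = 1.5000, f(x_2) = 0.223130, coefficient = 2
x_3 = 2.2500, f(x_3) = 0.105399, coefficient = 1

I ≈ (0.750000/2) × 2.496393 = 0.936147
Exact value: 0.894601
Error: 0.041546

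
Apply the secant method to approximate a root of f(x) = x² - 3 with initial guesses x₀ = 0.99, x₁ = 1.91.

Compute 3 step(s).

f(x) = x² - 3
x₀ = 0.99, x₁ = 1.91

Secant formula: x_{n+1} = x_n - f(x_n)(x_n - x_{n-1})/(f(x_n) - f(x_{n-1}))

Iteration 1:
  f(0.990000) = -2.019900
  f(1.910000) = 0.648100
  x_2 = 1.910000 - 0.648100×(1.910000 - 0.990000)/(0.648100 - (-2.019900))
       = 1.686517
Iteration 2:
  f(1.910000) = 0.648100
  f(1.686517) = -0.155660
  x_3 = 1.686517 - (-0.155660)×(1.686517 - 1.910000)/(-0.155660 - 0.648100)
       = 1.729798
Iteration 3:
  f(1.686517) = -0.155660
  f(1.729798) = -0.007799
  x_4 = 1.729798 - (-0.007799)×(1.729798 - 1.686517)/(-0.007799 - (-0.155660))
       = 1.732081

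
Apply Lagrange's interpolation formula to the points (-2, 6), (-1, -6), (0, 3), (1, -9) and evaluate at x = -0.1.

Lagrange interpolation formula:
P(x) = Σ yᵢ × Lᵢ(x)
where Lᵢ(x) = Π_{j≠i} (x - xⱼ)/(xᵢ - xⱼ)

L_0(-0.1) = (-0.1 - (-1))/(-2 - (-1)) × (-0.1 - 0)/(-2 - 0) × (-0.1 - 1)/(-2 - 1) = -0.016500
L_1(-0.1) = (-0.1 - (-2))/(-1 - (-2)) × (-0.1 - 0)/(-1 - 0) × (-0.1 - 1)/(-1 - 1) = 0.104500
L_2(-0.1) = (-0.1 - (-2))/(0 - (-2)) × (-0.1 - (-1))/(0 - (-1)) × (-0.1 - 1)/(0 - 1) = 0.940500
L_3(-0.1) = (-0.1 - (-2))/(1 - (-2)) × (-0.1 - (-1))/(1 - (-1)) × (-0.1 - 0)/(1 - 0) = -0.028500

P(-0.1) = 6×L_0(-0.1) + (-6)×L_1(-0.1) + 3×L_2(-0.1) + (-9)×L_3(-0.1)
P(-0.1) = 2.352000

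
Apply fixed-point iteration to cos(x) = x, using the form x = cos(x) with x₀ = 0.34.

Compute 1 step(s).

Equation: cos(x) = x
Fixed-point form: x = cos(x)
x₀ = 0.34

x_1 = g(0.340000) = 0.942755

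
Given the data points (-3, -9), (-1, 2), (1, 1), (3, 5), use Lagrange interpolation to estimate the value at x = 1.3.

Lagrange interpolation formula:
P(x) = Σ yᵢ × Lᵢ(x)
where Lᵢ(x) = Π_{j≠i} (x - xⱼ)/(xᵢ - xⱼ)

L_0(1.3) = (1.3 - (-1))/(-3 - (-1)) × (1.3 - 1)/(-3 - 1) × (1.3 - 3)/(-3 - 3) = 0.024438
L_1(1.3) = (1.3 - (-3))/(-1 - (-3)) × (1.3 - 1)/(-1 - 1) × (1.3 - 3)/(-1 - 3) = -0.137063
L_2(1.3) = (1.3 - (-3))/(1 - (-3)) × (1.3 - (-1))/(1 - (-1)) × (1.3 - 3)/(1 - 3) = 1.050812
L_3(1.3) = (1.3 - (-3))/(3 - (-3)) × (1.3 - (-1))/(3 - (-1)) × (1.3 - 1)/(3 - 1) = 0.061813

P(1.3) = (-9)×L_0(1.3) + 2×L_1(1.3) + 1×L_2(1.3) + 5×L_3(1.3)
P(1.3) = 0.865812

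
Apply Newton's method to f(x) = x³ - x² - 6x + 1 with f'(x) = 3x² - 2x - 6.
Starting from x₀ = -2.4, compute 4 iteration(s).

f(x) = x³ - x² - 6x + 1
f'(x) = 3x² - 2x - 6
x₀ = -2.4

Newton-Raphson formula: x_{n+1} = x_n - f(x_n)/f'(x_n)

Iteration 1:
  f(-2.400000) = -4.184000
  f'(-2.400000) = 16.080000
  x_1 = -2.400000 - (-4.184000)/16.080000 = -2.139801
Iteration 2:
  f(-2.139801) = -0.537552
  f'(-2.139801) = 12.015847
  x_2 = -2.139801 - (-0.537552)/12.015847 = -2.095064
Iteration 3:
  f(-2.095064) = -0.014760
  f'(-2.095064) = 11.358008
  x_3 = -2.095064 - (-0.014760)/11.358008 = -2.093765
Iteration 4:
  f(-2.093765) = -0.000012
  f'(-2.093765) = 11.339079
  x_4 = -2.093765 - (-0.000012)/11.339079 = -2.093763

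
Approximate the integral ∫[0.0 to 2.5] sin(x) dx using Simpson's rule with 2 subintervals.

f(x) = sin(x)
a = 0.0, b = 2.5, n = 2
h = (b - a)/n = 1.250000

Simpson's rule: (h/3)[f(x₀) + 4f(x₁) + 2f(x₂) + ... + f(xₙ)]

x_0 = 0.0000, f(x_0) = 0.000000, coefficient = 1
x_1 = 1.2500, f(x_1) = 0.948985, coefficient = 4
x_2 = 2.5000, f(x_2) = 0.598472, coefficient = 1

I ≈ (1.250000/3) × 4.394411 = 1.831004
Exact value: 1.801144
Error: 0.029861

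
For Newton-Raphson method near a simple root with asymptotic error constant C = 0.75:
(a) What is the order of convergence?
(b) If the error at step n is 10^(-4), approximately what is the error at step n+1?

(a) Newton-Raphson has quadratic (order 2) convergence near simple roots.
    This means |e_{n+1}| ≈ C|e_n|².

(b) With |e_n| = 10^(-4) and C = 0.75:
    |e_{n+1}| ≈ 0.75 × (10^(-4))² = 0.75 × 10^(-8)

(a) 2 (quadratic); (b) |e_{n+1}| ≈ 7.500e-09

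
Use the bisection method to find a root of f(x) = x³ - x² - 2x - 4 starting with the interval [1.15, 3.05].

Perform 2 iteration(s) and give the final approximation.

f(x) = x³ - x² - 2x - 4
Initial interval: [1.15, 3.05]

Iteration 1:
  c_1 = (1.150000 + 3.050000)/2 = 2.100000
  f(c_1) = f(2.100000) = -3.349000
  f(a) × f(c) ≥ 0, new interval: [2.100000, 3.050000]
Iteration 2:
  c_2 = (2.100000 + 3.050000)/2 = 2.575000
  f(c_2) = f(2.575000) = 1.293234
  f(a) × f(c) < 0, new interval: [2.100000, 2.575000]

After 2 iteration(s), the approximation is c_2 = 2.575000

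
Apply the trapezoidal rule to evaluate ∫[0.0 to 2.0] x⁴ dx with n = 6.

f(x) = x⁴
a = 0.0, b = 2.0, n = 6
h = (b - a)/n = 0.333333

Trapezoidal rule: (h/2)[f(x₀) + 2f(x₁) + 2f(x₂) + ... + f(xₙ)]

x_0 = 0.0000, f(x_0) = 0.000000, coefficient = 1
x_1 = 0.3333, f(x_1) = 0.012346, coefficient = 2
x_2 = 0.6667, f(x_2) = 0.197531, coefficient = 2
x_3 = 1.0000, f(x_3) = 1.000000, coefficient = 2
x_4 = 1.3333, f(x_4) = 3.160494, coefficient = 2
x_5 = 1.6667, f(x_5) = 7.716049, coefficient = 2
x_6 = 2.0000, f(x_6) = 16.000000, coefficient = 1

I ≈ (0.333333/2) × 40.172840 = 6.695473
Exact value: 6.400000
Error: 0.295473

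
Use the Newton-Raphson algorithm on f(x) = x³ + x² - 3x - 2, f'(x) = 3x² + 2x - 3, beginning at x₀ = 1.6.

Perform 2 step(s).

f(x) = x³ + x² - 3x - 2
f'(x) = 3x² + 2x - 3
x₀ = 1.6

Newton-Raphson formula: x_{n+1} = x_n - f(x_n)/f'(x_n)

Iteration 1:
  f(1.600000) = -0.144000
  f'(1.600000) = 7.880000
  x_1 = 1.600000 - (-0.144000)/7.880000 = 1.618274
Iteration 2:
  f(1.618274) = 0.001943
  f'(1.618274) = 8.092982
  x_2 = 1.618274 - 0.001943/8.092982 = 1.618034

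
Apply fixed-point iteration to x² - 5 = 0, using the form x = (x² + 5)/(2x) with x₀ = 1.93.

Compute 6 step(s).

Equation: x² - 5 = 0
Fixed-point form: x = (x² + 5)/(2x)
x₀ = 1.93

x_1 = g(1.930000) = 2.260337
x_2 = g(2.260337) = 2.236198
x_3 = g(2.236198) = 2.236068
x_4 = g(2.236068) = 2.236068
x_5 = g(2.236068) = 2.236068
x_6 = g(2.236068) = 2.236068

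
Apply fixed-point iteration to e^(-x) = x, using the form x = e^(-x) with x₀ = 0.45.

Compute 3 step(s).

Equation: e^(-x) = x
Fixed-point form: x = e^(-x)
x₀ = 0.45

x_1 = g(0.450000) = 0.637628
x_2 = g(0.637628) = 0.528545
x_3 = g(0.528545) = 0.589462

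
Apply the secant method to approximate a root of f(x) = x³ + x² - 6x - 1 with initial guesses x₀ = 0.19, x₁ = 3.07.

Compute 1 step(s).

f(x) = x³ + x² - 6x - 1
x₀ = 0.19, x₁ = 3.07

Secant formula: x_{n+1} = x_n - f(x_n)(x_n - x_{n-1})/(f(x_n) - f(x_{n-1}))

Iteration 1:
  f(0.190000) = -2.097041
  f(3.070000) = 18.939343
  x_2 = 3.070000 - 18.939343×(3.070000 - 0.190000)/(18.939343 - (-2.097041))
       = 0.477097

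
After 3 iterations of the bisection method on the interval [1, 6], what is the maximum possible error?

Bisection error bound: |error| ≤ (b-a)/2^n
|error| ≤ (6 - 1)/2^3 = 5/2^3
|error| ≤ 0.6250000000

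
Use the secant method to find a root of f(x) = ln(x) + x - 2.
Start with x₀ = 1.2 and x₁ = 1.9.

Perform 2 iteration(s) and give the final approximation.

f(x) = ln(x) + x - 2
x₀ = 1.2, x₁ = 1.9

Secant formula: x_{n+1} = x_n - f(x_n)(x_n - x_{n-1})/(f(x_n) - f(x_{n-1}))

Iteration 1:
  f(1.200000) = -0.617678
  f(1.900000) = 0.541854
  x_2 = 1.900000 - 0.541854×(1.900000 - 1.200000)/(0.541854 - (-0.617678))
       = 1.572887
Iteration 2:
  f(1.900000) = 0.541854
  f(1.572887) = 0.025800
  x_3 = 1.572887 - 0.025800×(1.572887 - 1.900000)/(0.025800 - 0.541854)
       = 1.556533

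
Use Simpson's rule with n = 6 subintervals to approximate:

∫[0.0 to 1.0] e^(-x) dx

f(x) = e^(-x)
a = 0.0, b = 1.0, n = 6
h = (b - a)/n = 0.166667

Simpson's rule: (h/3)[f(x₀) + 4f(x₁) + 2f(x₂) + ... + f(xₙ)]

x_0 = 0.0000, f(x_0) = 1.000000, coefficient = 1
x_1 = 0.1667, f(x_1) = 0.846482, coefficient = 4
x_2 = 0.3333, f(x_2) = 0.716531, coefficient = 2
x_3 = 0.5000, f(x_3) = 0.606531, coefficient = 4
x_4 = 0.6667, f(x_4) = 0.513417, coefficient = 2
x_5 = 0.8333, f(x_5) = 0.434598, coefficient = 4
x_6 = 1.0000, f(x_6) = 0.367879, coefficient = 1

I ≈ (0.166667/3) × 11.378219 = 0.632123
Exact value: 0.632121
Error: 0.000003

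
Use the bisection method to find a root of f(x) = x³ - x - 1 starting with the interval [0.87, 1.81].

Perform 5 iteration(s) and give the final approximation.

f(x) = x³ - x - 1
Initial interval: [0.87, 1.81]

Iteration 1:
  c_1 = (0.870000 + 1.810000)/2 = 1.340000
  f(c_1) = f(1.340000) = 0.066104
  f(a) × f(c) < 0, new interval: [0.870000, 1.340000]
Iteration 2:
  c_2 = (0.870000 + 1.340000)/2 = 1.105000
  f(c_2) = f(1.105000) = -0.755767
  f(a) × f(c) ≥ 0, new interval: [1.105000, 1.340000]
Iteration 3:
  c_3 = (1.105000 + 1.340000)/2 = 1.222500
  f(c_3) = f(1.222500) = -0.395466
  f(a) × f(c) ≥ 0, new interval: [1.222500, 1.340000]
Iteration 4:
  c_4 = (1.222500 + 1.340000)/2 = 1.281250
  f(c_4) = f(1.281250) = -0.177948
  f(a) × f(c) ≥ 0, new interval: [1.281250, 1.340000]
Iteration 5:
  c_5 = (1.281250 + 1.340000)/2 = 1.310625
  f(c_5) = f(1.310625) = -0.059315
  f(a) × f(c) ≥ 0, new interval: [1.310625, 1.340000]

After 5 iteration(s), the approximation is c_5 = 1.310625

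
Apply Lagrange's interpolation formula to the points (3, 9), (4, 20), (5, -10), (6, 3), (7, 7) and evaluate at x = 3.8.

Lagrange interpolation formula:
P(x) = Σ yᵢ × Lᵢ(x)
where Lᵢ(x) = Π_{j≠i} (x - xⱼ)/(xᵢ - xⱼ)

L_0(3.8) = (3.8 - 4)/(3 - 4) × (3.8 - 5)/(3 - 5) × (3.8 - 6)/(3 - 6) × (3.8 - 7)/(3 - 7) = 0.070400
L_1(3.8) = (3.8 - 3)/(4 - 3) × (3.8 - 5)/(4 - 5) × (3.8 - 6)/(4 - 6) × (3.8 - 7)/(4 - 7) = 1.126400
L_2(3.8) = (3.8 - 3)/(5 - 3) × (3.8 - 4)/(5 - 4) × (3.8 - 6)/(5 - 6) × (3.8 - 7)/(5 - 7) = -0.281600
L_3(3.8) = (3.8 - 3)/(6 - 3) × (3.8 - 4)/(6 - 4) × (3.8 - 5)/(6 - 5) × (3.8 - 7)/(6 - 7) = 0.102400
L_4(3.8) = (3.8 - 3)/(7 - 3) × (3.8 - 4)/(7 - 4) × (3.8 - 5)/(7 - 5) × (3.8 - 6)/(7 - 6) = -0.017600

P(3.8) = 9×L_0(3.8) + 20×L_1(3.8) + (-10)×L_2(3.8) + 3×L_3(3.8) + 7×L_4(3.8)
P(3.8) = 26.161600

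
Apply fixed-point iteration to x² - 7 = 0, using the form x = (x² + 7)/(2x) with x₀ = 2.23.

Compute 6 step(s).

Equation: x² - 7 = 0
Fixed-point form: x = (x² + 7)/(2x)
x₀ = 2.23

x_1 = g(2.230000) = 2.684507
x_2 = g(2.684507) = 2.646031
x_3 = g(2.646031) = 2.645751
x_4 = g(2.645751) = 2.645751
x_5 = g(2.645751) = 2.645751
x_6 = g(2.645751) = 2.645751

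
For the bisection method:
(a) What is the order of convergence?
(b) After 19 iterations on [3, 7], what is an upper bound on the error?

(a) Bisection has linear (order 1) convergence; the error is halved each step.

(b) Error bound = (b-a)/2^n = (7 - 3)/2^{19}
    = 4/2^{19}

(a) 1 (linear); (b) error ≤ 7.63e-06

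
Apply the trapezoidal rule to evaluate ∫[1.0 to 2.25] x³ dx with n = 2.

f(x) = x³
a = 1.0, b = 2.25, n = 2
h = (b - a)/n = 0.625000

Trapezoidal rule: (h/2)[f(x₀) + 2f(x₁) + 2f(x₂) + ... + f(xₙ)]

x_0 = 1.0000, f(x_0) = 1.000000, coefficient = 1
x_1 = 1.6250, f(x_1) = 4.291016, coefficient = 2
x_2 = 2.2500, f(x_2) = 11.390625, coefficient = 1

I ≈ (0.625000/2) × 20.972656 = 6.553955
Exact value: 6.157227
Error: 0.396729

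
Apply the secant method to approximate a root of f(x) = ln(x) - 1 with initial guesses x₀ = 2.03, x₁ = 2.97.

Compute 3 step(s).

f(x) = ln(x) - 1
x₀ = 2.03, x₁ = 2.97

Secant formula: x_{n+1} = x_n - f(x_n)(x_n - x_{n-1})/(f(x_n) - f(x_{n-1}))

Iteration 1:
  f(2.030000) = -0.291964
  f(2.970000) = 0.088562
  x_2 = 2.970000 - 0.088562×(2.970000 - 2.030000)/(0.088562 - (-0.291964))
       = 2.751229
Iteration 2:
  f(2.970000) = 0.088562
  f(2.751229) = 0.012048
  x_3 = 2.751229 - 0.012048×(2.751229 - 2.970000)/(0.012048 - 0.088562)
       = 2.716782
Iteration 3:
  f(2.751229) = 0.012048
  f(2.716782) = -0.000552
  x_4 = 2.716782 - (-0.000552)×(2.716782 - 2.751229)/(-0.000552 - 0.012048)
       = 2.718291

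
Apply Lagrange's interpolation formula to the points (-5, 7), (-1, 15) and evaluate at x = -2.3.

Lagrange interpolation formula:
P(x) = Σ yᵢ × Lᵢ(x)
where Lᵢ(x) = Π_{j≠i} (x - xⱼ)/(xᵢ - xⱼ)

L_0(-2.3) = (-2.3 - (-1))/(-5 - (-1)) = 0.325000
L_1(-2.3) = (-2.3 - (-5))/(-1 - (-5)) = 0.675000

P(-2.3) = 7×L_0(-2.3) + 15×L_1(-2.3)
P(-2.3) = 12.400000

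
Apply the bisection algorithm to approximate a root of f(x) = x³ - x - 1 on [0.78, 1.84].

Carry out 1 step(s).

f(x) = x³ - x - 1
Initial interval: [0.78, 1.84]

Iteration 1:
  c_1 = (0.780000 + 1.840000)/2 = 1.310000
  f(c_1) = f(1.310000) = -0.061909
  f(a) × f(c) ≥ 0, new interval: [1.310000, 1.840000]

After 1 iteration(s), the approximation is c_1 = 1.310000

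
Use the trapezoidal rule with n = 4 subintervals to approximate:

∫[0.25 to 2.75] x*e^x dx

f(x) = x*e^x
a = 0.25, b = 2.75, n = 4
h = (b - a)/n = 0.625000

Trapezoidal rule: (h/2)[f(x₀) + 2f(x₁) + 2f(x₂) + ... + f(xₙ)]

x_0 = 0.2500, f(x_0) = 0.321006, coefficient = 1
x_1 = 0.8750, f(x_1) = 2.099016, coefficient = 2
x_2 = 1.5000, f(x_2) = 6.722534, coefficient = 2
x_3 = 2.1250, f(x_3) = 17.792407, coefficient = 2
x_4 = 2.7500, f(x_4) = 43.017238, coefficient = 1

I ≈ (0.625000/2) × 96.566157 = 30.176924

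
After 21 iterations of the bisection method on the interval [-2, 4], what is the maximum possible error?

Bisection error bound: |error| ≤ (b-a)/2^n
|error| ≤ (4 - (-2))/2^21 = 6/2^21
|error| ≤ 0.0000028610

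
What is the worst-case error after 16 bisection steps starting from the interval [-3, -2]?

Bisection error bound: |error| ≤ (b-a)/2^n
|error| ≤ (-2 - (-3))/2^16 = 1/2^16
|error| ≤ 0.0000152588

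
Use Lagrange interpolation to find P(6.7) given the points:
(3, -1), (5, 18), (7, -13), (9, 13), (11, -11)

Lagrange interpolation formula:
P(x) = Σ yᵢ × Lᵢ(x)
where Lᵢ(x) = Π_{j≠i} (x - xⱼ)/(xᵢ - xⱼ)

L_0(6.7) = (6.7 - 5)/(3 - 5) × (6.7 - 7)/(3 - 7) × (6.7 - 9)/(3 - 9) × (6.7 - 11)/(3 - 11) = -0.013135
L_1(6.7) = (6.7 - 3)/(5 - 3) × (6.7 - 7)/(5 - 7) × (6.7 - 9)/(5 - 9) × (6.7 - 11)/(5 - 11) = 0.114353
L_2(6.7) = (6.7 - 3)/(7 - 3) × (6.7 - 5)/(7 - 5) × (6.7 - 9)/(7 - 9) × (6.7 - 11)/(7 - 11) = 0.972002
L_3(6.7) = (6.7 - 3)/(9 - 3) × (6.7 - 5)/(9 - 5) × (6.7 - 7)/(9 - 7) × (6.7 - 11)/(9 - 11) = -0.084522
L_4(6.7) = (6.7 - 3)/(11 - 3) × (6.7 - 5)/(11 - 5) × (6.7 - 7)/(11 - 7) × (6.7 - 9)/(11 - 9) = 0.011302

P(6.7) = (-1)×L_0(6.7) + 18×L_1(6.7) + (-13)×L_2(6.7) + 13×L_3(6.7) + (-11)×L_4(6.7)
P(6.7) = -11.787639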